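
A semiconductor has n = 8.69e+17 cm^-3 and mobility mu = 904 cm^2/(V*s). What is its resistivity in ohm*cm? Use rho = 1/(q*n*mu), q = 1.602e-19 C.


Step 1: sigma = q * n * mu = 1.602e-19 * 8.69e+17 * 904 = 1.25849e+02 S/cm
Step 2: rho = 1 / sigma = 1 / 1.25849e+02 = 0.007946 ohm*cm

0.007946


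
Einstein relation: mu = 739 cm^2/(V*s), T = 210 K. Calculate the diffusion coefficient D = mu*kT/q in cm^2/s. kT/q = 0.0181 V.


Step 1: D = mu * (kT/q)
Step 2: D = 739 * 0.0181
Step 3: D = 13.38 cm^2/s

13.38


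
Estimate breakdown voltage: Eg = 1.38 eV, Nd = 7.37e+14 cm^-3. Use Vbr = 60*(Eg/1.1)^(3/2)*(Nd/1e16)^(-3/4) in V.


Step 1: Eg/1.1 = 1.38/1.1 = 1.254545
Step 2: (Eg/1.1)^1.5 = 1.254545^1.5 = 1.405172
Step 3: (Nd/1e16)^(-0.75) = (0.0737)^(-0.75) = 7.069674
Step 4: Vbr = 60 * 1.405172 * 7.069674 = 596.0 V

596.0


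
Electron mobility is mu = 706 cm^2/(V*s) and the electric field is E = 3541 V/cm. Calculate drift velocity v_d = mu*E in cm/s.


Step 1: v_d = mu * E
Step 2: v_d = 706 * 3541 = 2499946
Step 3: v_d = 2.50e+06 cm/s

2.50e+06


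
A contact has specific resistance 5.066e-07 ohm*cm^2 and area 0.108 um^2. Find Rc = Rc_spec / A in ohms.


Step 1: Convert area to cm^2: 0.108 um^2 = 1.0800e-09 cm^2
Step 2: Rc = Rc_spec / A = 5.066e-07 / 1.0800e-09
Step 3: Rc = 4.69e+02 ohms

4.69e+02


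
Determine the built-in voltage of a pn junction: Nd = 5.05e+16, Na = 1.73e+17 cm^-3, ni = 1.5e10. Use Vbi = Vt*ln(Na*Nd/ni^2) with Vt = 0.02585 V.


Step 1: Compute Na*Nd/ni^2 = 1.73e+17 * 5.05e+16 / (1.5e10)^2 = 3.8829e+13
Step 2: ln(3.8829e+13) = 31.2902
Step 3: Vbi = 0.02585 * 31.2902 = 0.809 V

0.809


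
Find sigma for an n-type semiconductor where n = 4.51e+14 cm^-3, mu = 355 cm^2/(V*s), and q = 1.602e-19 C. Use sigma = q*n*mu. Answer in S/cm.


Step 1: sigma = q * n * mu
Step 2: sigma = 1.602e-19 * 4.51e+14 * 355
Step 3: sigma = 2.565e-02 S/cm

2.565e-02


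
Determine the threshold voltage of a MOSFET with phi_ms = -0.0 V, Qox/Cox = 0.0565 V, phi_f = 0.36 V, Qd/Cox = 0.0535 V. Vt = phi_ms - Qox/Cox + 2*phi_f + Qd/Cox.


Step 1: Vt = phi_ms - Qox/Cox + 2*phi_f + Qd/Cox
Step 2: Vt = -0.0 - 0.0565 + 2*0.36 + 0.0535
Step 3: Vt = -0.0 - 0.0565 + 0.72 + 0.0535
Step 4: Vt = 0.717 V

0.717


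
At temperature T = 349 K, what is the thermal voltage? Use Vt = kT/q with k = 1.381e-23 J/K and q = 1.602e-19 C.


Step 1: kT = 1.381e-23 * 349 = 4.81969e-21 J
Step 2: Vt = kT/q = 4.81969e-21 / 1.602e-19
Step 3: Vt = 0.03009 V

0.03009


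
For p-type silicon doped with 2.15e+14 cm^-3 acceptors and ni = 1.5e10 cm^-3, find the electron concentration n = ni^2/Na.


Step 1: Majority hole concentration p ≈ Na = 2.15e+14 cm^-3
Step 2: n = ni^2 / Na = (1.5e10)^2 / 2.15e+14
Step 3: n = 1.05e+06 cm^-3

1.05e+06


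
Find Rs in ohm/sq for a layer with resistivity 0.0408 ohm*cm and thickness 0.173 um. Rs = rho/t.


Step 1: Convert thickness to cm: t = 0.173 um = 1.7300e-05 cm
Step 2: Rs = rho / t = 0.0408 / 1.7300e-05
Step 3: Rs = 2358.4 ohm/sq

2358.4


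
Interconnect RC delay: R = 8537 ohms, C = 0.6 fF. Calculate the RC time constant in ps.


Step 1: tau = R * C
Step 2: tau = 8537 * 0.6 fF = 8537 * 6.0e-16 F
Step 3: tau = 5.1222e-12 s = 5.1222 ps

5.1222


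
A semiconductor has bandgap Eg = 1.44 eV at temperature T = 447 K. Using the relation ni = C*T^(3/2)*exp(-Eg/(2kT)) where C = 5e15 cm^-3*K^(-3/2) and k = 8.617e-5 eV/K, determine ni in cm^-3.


Step 1: Compute kT = 8.617e-5 * 447 = 0.03851799 eV
Step 2: Exponent = -Eg/(2kT) = -1.44/(2*0.03851799) = -18.69256
Step 3: T^(3/2) = 447^1.5 = 9450.64
Step 4: ni = 5e15 * 9450.64 * exp(-18.69256) = 3.60e+11 cm^-3

3.60e+11


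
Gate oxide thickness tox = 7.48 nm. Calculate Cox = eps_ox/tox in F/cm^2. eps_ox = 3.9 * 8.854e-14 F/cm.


Step 1: eps_ox = 3.9 * 8.854e-14 = 3.45306e-13 F/cm
Step 2: tox in cm = 7.48 nm * 1e-7 = 7.4800e-07 cm
Step 3: Cox = 3.45306e-13 / 7.4800e-07 = 4.62e-07 F/cm^2

4.62e-07


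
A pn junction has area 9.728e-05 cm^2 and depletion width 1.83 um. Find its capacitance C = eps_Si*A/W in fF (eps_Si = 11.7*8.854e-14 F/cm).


Step 1: eps_Si = 11.7 * 8.854e-14 = 1.035918e-12 F/cm
Step 2: W in cm = 1.83 * 1e-4 = 1.83e-04 cm
Step 3: C = 1.035918e-12 * 9.728e-05 / 1.83e-04 = 5.506782e-13 F
Step 4: C = 550.68 fF

550.68


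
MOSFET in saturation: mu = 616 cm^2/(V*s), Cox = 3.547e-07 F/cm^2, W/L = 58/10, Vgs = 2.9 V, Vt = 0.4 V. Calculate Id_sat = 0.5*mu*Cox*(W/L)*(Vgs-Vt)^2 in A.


Step 1: Overdrive voltage Vov = Vgs - Vt = 2.9 - 0.4 = 2.5 V
Step 2: W/L = 58/10 = 5.8
Step 3: Id = 0.5 * 616 * 3.547e-07 * 5.8 * 2.5^2
Step 4: Id = 3.96e-03 A

3.96e-03


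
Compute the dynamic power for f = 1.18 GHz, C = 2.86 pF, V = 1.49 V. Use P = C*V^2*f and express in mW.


Step 1: V^2 = 1.49^2 = 2.2201 V^2
Step 2: P = C*V^2*f = 2.86e-12 F * 2.2201 * 1.18e9 Hz
Step 3: P = 7.49239348e-03 W
Step 4: P = 7.492 mW

7.492


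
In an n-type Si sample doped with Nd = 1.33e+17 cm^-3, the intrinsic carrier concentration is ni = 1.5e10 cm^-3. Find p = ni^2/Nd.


Step 1: Since Nd >> ni, n ≈ Nd = 1.33e+17 cm^-3
Step 2: p = ni^2 / n = (1.5e10)^2 / 1.33e+17
Step 3: p = 2.25e20 / 1.33e+17 = 1.69e+03 cm^-3

1.69e+03


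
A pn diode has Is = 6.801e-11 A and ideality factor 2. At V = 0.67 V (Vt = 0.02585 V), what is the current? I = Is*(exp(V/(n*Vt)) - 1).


Step 1: V/(n*Vt) = 0.67/(2*0.02585) = 12.9594
Step 2: exp(12.9594) = 4.2481e+05
Step 3: I = 6.801e-11 * (4.2481e+05 - 1) = 2.89e-05 A

2.89e-05


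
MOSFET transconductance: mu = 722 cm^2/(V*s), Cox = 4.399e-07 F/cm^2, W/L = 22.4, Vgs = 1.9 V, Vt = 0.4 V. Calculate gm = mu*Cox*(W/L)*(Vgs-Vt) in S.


Step 1: Vov = Vgs - Vt = 1.9 - 0.4 = 1.5 V
Step 2: gm = mu * Cox * (W/L) * Vov
Step 3: gm = 722 * 4.399e-07 * 22.4 * 1.5 = 1.07e-02 S

1.07e-02


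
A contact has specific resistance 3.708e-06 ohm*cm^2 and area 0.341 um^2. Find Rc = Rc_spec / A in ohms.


Step 1: Convert area to cm^2: 0.341 um^2 = 3.4100e-09 cm^2
Step 2: Rc = Rc_spec / A = 3.708e-06 / 3.4100e-09
Step 3: Rc = 1.09e+03 ohms

1.09e+03


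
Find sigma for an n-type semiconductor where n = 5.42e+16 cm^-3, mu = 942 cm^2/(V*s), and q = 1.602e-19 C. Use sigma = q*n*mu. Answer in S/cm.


Step 1: sigma = q * n * mu
Step 2: sigma = 1.602e-19 * 5.42e+16 * 942
Step 3: sigma = 8.179e+00 S/cm

8.179e+00


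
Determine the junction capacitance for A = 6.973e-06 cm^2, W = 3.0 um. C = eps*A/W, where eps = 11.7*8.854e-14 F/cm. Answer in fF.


Step 1: eps_Si = 11.7 * 8.854e-14 = 1.035918e-12 F/cm
Step 2: W in cm = 3.0 * 1e-4 = 3.00e-04 cm
Step 3: C = 1.035918e-12 * 6.973e-06 / 3.00e-04 = 2.407819e-14 F
Step 4: C = 24.08 fF

24.08


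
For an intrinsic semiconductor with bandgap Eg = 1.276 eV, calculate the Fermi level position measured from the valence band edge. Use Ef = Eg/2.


Step 1: For an intrinsic semiconductor, the Fermi level sits at midgap.
Step 2: Ef = Eg / 2 = 1.276 / 2 = 0.638 eV

0.638


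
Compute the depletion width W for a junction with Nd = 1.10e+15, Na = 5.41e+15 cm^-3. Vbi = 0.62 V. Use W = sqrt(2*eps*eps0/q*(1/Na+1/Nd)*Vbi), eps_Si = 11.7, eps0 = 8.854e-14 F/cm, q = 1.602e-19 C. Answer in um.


Step 1: 1/Na + 1/Nd = 1/5.41e+15 + 1/1.10e+15 = 1.09393e-15
Step 2: 2*eps*eps0/q = 2*11.7*8.854e-14/1.602e-19 = 1.293281e+07
Step 3: W^2 = 1.293281e+07 * 1.09393e-15 * 0.62 = 8.77151e-09
Step 4: W = sqrt(8.77151e-09) = 9.366e-05 cm = 0.9366 um

0.9366


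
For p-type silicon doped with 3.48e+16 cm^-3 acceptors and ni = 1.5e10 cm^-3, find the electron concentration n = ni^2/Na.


Step 1: Majority hole concentration p ≈ Na = 3.48e+16 cm^-3
Step 2: n = ni^2 / Na = (1.5e10)^2 / 3.48e+16
Step 3: n = 6.47e+03 cm^-3

6.47e+03


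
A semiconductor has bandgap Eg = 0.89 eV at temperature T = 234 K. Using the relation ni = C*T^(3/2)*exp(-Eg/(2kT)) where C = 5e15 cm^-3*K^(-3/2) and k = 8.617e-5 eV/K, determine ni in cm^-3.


Step 1: Compute kT = 8.617e-5 * 234 = 0.02016378 eV
Step 2: Exponent = -Eg/(2kT) = -0.89/(2*0.02016378) = -22.06927
Step 3: T^(3/2) = 234^1.5 = 3579.51
Step 4: ni = 5e15 * 3579.51 * exp(-22.06927) = 4.66e+09 cm^-3

4.66e+09


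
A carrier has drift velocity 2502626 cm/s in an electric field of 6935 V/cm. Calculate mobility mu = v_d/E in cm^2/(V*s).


Step 1: mu = v_d / E
Step 2: mu = 2502626 / 6935
Step 3: mu = 360.87 cm^2/(V*s)

360.87


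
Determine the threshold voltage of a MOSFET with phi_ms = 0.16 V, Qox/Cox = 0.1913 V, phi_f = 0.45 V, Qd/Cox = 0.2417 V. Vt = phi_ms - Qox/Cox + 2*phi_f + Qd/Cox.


Step 1: Vt = phi_ms - Qox/Cox + 2*phi_f + Qd/Cox
Step 2: Vt = 0.16 - 0.1913 + 2*0.45 + 0.2417
Step 3: Vt = 0.16 - 0.1913 + 0.9 + 0.2417
Step 4: Vt = 1.1104 V

1.1104


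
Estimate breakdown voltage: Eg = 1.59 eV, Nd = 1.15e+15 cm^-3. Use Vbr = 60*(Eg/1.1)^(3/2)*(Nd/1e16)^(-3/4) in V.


Step 1: Eg/1.1 = 1.59/1.1 = 1.445455
Step 2: (Eg/1.1)^1.5 = 1.445455^1.5 = 1.737828
Step 3: (Nd/1e16)^(-0.75) = (0.115)^(-0.75) = 5.063801
Step 4: Vbr = 60 * 1.737828 * 5.063801 = 528.0 V

528.0


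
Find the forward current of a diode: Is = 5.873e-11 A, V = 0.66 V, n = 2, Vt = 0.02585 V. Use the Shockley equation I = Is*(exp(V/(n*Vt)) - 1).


Step 1: V/(n*Vt) = 0.66/(2*0.02585) = 12.7660
Step 2: exp(12.7660) = 3.5011e+05
Step 3: I = 5.873e-11 * (3.5011e+05 - 1) = 2.06e-05 A

2.06e-05


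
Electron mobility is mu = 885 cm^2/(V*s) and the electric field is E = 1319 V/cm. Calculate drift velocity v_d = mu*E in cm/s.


Step 1: v_d = mu * E
Step 2: v_d = 885 * 1319 = 1167315
Step 3: v_d = 1.17e+06 cm/s

1.17e+06


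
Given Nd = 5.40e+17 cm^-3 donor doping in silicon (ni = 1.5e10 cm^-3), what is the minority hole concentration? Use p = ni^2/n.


Step 1: Since Nd >> ni, n ≈ Nd = 5.40e+17 cm^-3
Step 2: p = ni^2 / n = (1.5e10)^2 / 5.40e+17
Step 3: p = 2.25e20 / 5.40e+17 = 4.17e+02 cm^-3

4.17e+02


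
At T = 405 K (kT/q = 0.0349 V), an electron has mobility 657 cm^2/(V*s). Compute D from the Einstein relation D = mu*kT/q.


Step 1: D = mu * (kT/q)
Step 2: D = 657 * 0.0349
Step 3: D = 22.93 cm^2/s

22.93


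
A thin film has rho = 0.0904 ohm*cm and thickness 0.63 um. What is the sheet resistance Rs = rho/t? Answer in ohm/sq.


Step 1: Convert thickness to cm: t = 0.63 um = 6.3000e-05 cm
Step 2: Rs = rho / t = 0.0904 / 6.3000e-05
Step 3: Rs = 1434.9 ohm/sq

1434.9


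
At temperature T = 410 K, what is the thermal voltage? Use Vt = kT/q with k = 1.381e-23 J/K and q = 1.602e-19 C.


Step 1: kT = 1.381e-23 * 410 = 5.6621e-21 J
Step 2: Vt = kT/q = 5.6621e-21 / 1.602e-19
Step 3: Vt = 0.03534 V

0.03534


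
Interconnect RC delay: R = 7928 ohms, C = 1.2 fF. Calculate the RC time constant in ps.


Step 1: tau = R * C
Step 2: tau = 7928 * 1.2 fF = 7928 * 1.2e-15 F
Step 3: tau = 9.5136e-12 s = 9.5136 ps

9.5136


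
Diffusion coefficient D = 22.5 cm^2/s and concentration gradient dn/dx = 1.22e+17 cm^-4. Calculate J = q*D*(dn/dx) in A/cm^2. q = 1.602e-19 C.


Step 1: J = q * D * (dn/dx)
Step 2: J = 1.602e-19 * 22.5 * 1.22e+17
Step 3: J = 4.40e-01 A/cm^2

4.40e-01


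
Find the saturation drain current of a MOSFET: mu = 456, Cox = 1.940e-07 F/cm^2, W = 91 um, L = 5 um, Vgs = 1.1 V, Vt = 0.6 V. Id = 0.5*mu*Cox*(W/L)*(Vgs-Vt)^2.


Step 1: Overdrive voltage Vov = Vgs - Vt = 1.1 - 0.6 = 0.5 V
Step 2: W/L = 91/5 = 18.2
Step 3: Id = 0.5 * 456 * 1.940e-07 * 18.2 * 0.5^2
Step 4: Id = 2.01e-04 A

2.01e-04


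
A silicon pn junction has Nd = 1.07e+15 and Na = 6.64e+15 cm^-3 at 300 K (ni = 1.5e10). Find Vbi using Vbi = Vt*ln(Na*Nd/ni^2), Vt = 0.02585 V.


Step 1: Compute Na*Nd/ni^2 = 6.64e+15 * 1.07e+15 / (1.5e10)^2 = 3.1577e+10
Step 2: ln(3.1577e+10) = 24.1757
Step 3: Vbi = 0.02585 * 24.1757 = 0.625 V

0.625


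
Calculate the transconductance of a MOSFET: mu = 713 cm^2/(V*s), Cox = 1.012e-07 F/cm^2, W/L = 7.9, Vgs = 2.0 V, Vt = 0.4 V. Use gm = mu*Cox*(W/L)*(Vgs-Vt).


Step 1: Vov = Vgs - Vt = 2.0 - 0.4 = 1.6 V
Step 2: gm = mu * Cox * (W/L) * Vov
Step 3: gm = 713 * 1.012e-07 * 7.9 * 1.6 = 9.12e-04 S

9.12e-04


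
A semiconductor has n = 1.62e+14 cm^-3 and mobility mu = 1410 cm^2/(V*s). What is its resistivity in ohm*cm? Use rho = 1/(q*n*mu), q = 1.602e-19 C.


Step 1: sigma = q * n * mu = 1.602e-19 * 1.62e+14 * 1410 = 3.65929e-02 S/cm
Step 2: rho = 1 / sigma = 1 / 3.65929e-02 = 27.33 ohm*cm

27.33


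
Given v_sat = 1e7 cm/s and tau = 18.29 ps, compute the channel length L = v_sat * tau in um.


Step 1: tau in seconds = 18.29 ps * 1e-12 = 1.8290e-11 s
Step 2: L = v_sat * tau = 1e7 * 1.8290e-11 = 1.8290e-04 cm
Step 3: L in um = 1.8290e-04 * 1e4 = 1.829 um

1.829


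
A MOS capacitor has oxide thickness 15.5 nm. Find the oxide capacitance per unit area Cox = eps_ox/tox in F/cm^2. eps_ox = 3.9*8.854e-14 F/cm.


Step 1: eps_ox = 3.9 * 8.854e-14 = 3.45306e-13 F/cm
Step 2: tox in cm = 15.5 nm * 1e-7 = 1.5500e-06 cm
Step 3: Cox = 3.45306e-13 / 1.5500e-06 = 2.23e-07 F/cm^2

2.23e-07


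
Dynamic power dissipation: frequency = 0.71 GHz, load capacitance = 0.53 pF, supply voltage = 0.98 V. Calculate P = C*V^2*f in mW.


Step 1: V^2 = 0.98^2 = 0.9604 V^2
Step 2: P = C*V^2*f = 0.53e-12 F * 0.9604 * 0.71e9 Hz
Step 3: P = 3.6139852e-04 W
Step 4: P = 0.361 mW

0.361


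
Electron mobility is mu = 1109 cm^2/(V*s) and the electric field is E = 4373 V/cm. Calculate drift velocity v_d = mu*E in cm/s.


Step 1: v_d = mu * E
Step 2: v_d = 1109 * 4373 = 4849657
Step 3: v_d = 4.85e+06 cm/s

4.85e+06


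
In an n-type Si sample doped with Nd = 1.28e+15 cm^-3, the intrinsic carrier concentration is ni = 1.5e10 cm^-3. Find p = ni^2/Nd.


Step 1: Since Nd >> ni, n ≈ Nd = 1.28e+15 cm^-3
Step 2: p = ni^2 / n = (1.5e10)^2 / 1.28e+15
Step 3: p = 2.25e20 / 1.28e+15 = 1.76e+05 cm^-3

1.76e+05


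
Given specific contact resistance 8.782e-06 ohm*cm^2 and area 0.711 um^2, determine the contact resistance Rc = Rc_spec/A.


Step 1: Convert area to cm^2: 0.711 um^2 = 7.1100e-09 cm^2
Step 2: Rc = Rc_spec / A = 8.782e-06 / 7.1100e-09
Step 3: Rc = 1.24e+03 ohms

1.24e+03


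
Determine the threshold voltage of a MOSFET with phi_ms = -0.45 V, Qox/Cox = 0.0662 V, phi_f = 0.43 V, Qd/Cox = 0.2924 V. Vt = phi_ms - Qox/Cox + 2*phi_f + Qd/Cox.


Step 1: Vt = phi_ms - Qox/Cox + 2*phi_f + Qd/Cox
Step 2: Vt = -0.45 - 0.0662 + 2*0.43 + 0.2924
Step 3: Vt = -0.45 - 0.0662 + 0.86 + 0.2924
Step 4: Vt = 0.6362 V

0.6362


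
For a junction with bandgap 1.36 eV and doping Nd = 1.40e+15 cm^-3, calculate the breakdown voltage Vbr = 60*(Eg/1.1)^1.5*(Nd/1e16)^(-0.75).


Step 1: Eg/1.1 = 1.36/1.1 = 1.236364
Step 2: (Eg/1.1)^1.5 = 1.236364^1.5 = 1.374737
Step 3: (Nd/1e16)^(-0.75) = (0.14)^(-0.75) = 4.369221
Step 4: Vbr = 60 * 1.374737 * 4.369221 = 360.4 V

360.4


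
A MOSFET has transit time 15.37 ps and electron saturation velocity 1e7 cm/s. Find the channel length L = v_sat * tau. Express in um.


Step 1: tau in seconds = 15.37 ps * 1e-12 = 1.5370e-11 s
Step 2: L = v_sat * tau = 1e7 * 1.5370e-11 = 1.5370e-04 cm
Step 3: L in um = 1.5370e-04 * 1e4 = 1.537 um

1.537


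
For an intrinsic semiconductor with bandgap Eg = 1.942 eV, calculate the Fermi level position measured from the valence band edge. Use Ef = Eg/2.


Step 1: For an intrinsic semiconductor, the Fermi level sits at midgap.
Step 2: Ef = Eg / 2 = 1.942 / 2 = 0.971 eV

0.971


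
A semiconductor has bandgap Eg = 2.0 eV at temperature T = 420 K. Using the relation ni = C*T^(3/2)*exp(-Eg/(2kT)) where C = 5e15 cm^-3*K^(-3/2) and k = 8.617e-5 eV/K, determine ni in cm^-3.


Step 1: Compute kT = 8.617e-5 * 420 = 0.0361914 eV
Step 2: Exponent = -Eg/(2kT) = -2.0/(2*0.0361914) = -27.63087
Step 3: T^(3/2) = 420^1.5 = 8607.44
Step 4: ni = 5e15 * 8607.44 * exp(-27.63087) = 4.30e+07 cm^-3

4.30e+07


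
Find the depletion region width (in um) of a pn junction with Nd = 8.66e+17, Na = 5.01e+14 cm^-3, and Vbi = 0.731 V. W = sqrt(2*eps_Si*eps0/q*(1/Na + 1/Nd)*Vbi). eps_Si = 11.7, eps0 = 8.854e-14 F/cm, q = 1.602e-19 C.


Step 1: 1/Na + 1/Nd = 1/5.01e+14 + 1/8.66e+17 = 1.99716e-15
Step 2: 2*eps*eps0/q = 2*11.7*8.854e-14/1.602e-19 = 1.293281e+07
Step 3: W^2 = 1.293281e+07 * 1.99716e-15 * 0.731 = 1.88809e-08
Step 4: W = sqrt(1.88809e-08) = 1.374e-04 cm = 1.374 um

1.374


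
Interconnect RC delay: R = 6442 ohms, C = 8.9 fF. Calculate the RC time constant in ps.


Step 1: tau = R * C
Step 2: tau = 6442 * 8.9 fF = 6442 * 8.9e-15 F
Step 3: tau = 5.73338e-11 s = 57.3338 ps

57.3338


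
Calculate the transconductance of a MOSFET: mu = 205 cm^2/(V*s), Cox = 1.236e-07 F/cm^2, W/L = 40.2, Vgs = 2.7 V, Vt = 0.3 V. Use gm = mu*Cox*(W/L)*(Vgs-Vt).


Step 1: Vov = Vgs - Vt = 2.7 - 0.3 = 2.4 V
Step 2: gm = mu * Cox * (W/L) * Vov
Step 3: gm = 205 * 1.236e-07 * 40.2 * 2.4 = 2.44e-03 S

2.44e-03


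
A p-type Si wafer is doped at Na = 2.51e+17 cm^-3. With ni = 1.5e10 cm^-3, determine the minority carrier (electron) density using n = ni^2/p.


Step 1: Majority hole concentration p ≈ Na = 2.51e+17 cm^-3
Step 2: n = ni^2 / Na = (1.5e10)^2 / 2.51e+17
Step 3: n = 8.96e+02 cm^-3

8.96e+02


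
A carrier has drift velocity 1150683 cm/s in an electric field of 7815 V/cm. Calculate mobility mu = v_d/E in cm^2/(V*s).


Step 1: mu = v_d / E
Step 2: mu = 1150683 / 7815
Step 3: mu = 147.24 cm^2/(V*s)

147.24


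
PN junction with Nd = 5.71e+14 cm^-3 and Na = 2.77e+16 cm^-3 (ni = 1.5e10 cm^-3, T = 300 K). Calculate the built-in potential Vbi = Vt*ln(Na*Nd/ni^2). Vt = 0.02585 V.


Step 1: Compute Na*Nd/ni^2 = 2.77e+16 * 5.71e+14 / (1.5e10)^2 = 7.0296e+10
Step 2: ln(7.0296e+10) = 24.9760
Step 3: Vbi = 0.02585 * 24.9760 = 0.646 V

0.646


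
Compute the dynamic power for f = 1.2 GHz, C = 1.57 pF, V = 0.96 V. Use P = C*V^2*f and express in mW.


Step 1: V^2 = 0.96^2 = 0.9216 V^2
Step 2: P = C*V^2*f = 1.57e-12 F * 0.9216 * 1.2e9 Hz
Step 3: P = 1.7362944e-03 W
Step 4: P = 1.736 mW

1.736


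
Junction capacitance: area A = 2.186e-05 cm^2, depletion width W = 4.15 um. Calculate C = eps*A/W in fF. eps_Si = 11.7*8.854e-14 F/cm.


Step 1: eps_Si = 11.7 * 8.854e-14 = 1.035918e-12 F/cm
Step 2: W in cm = 4.15 * 1e-4 = 4.15e-04 cm
Step 3: C = 1.035918e-12 * 2.186e-05 / 4.15e-04 = 5.456667e-14 F
Step 4: C = 54.57 fF

54.57


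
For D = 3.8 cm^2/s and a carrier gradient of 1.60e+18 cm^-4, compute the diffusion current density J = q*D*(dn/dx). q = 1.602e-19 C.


Step 1: J = q * D * (dn/dx)
Step 2: J = 1.602e-19 * 3.8 * 1.60e+18
Step 3: J = 9.74e-01 A/cm^2

9.74e-01


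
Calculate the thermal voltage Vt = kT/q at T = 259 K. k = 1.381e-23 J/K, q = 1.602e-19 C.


Step 1: kT = 1.381e-23 * 259 = 3.57679e-21 J
Step 2: Vt = kT/q = 3.57679e-21 / 1.602e-19
Step 3: Vt = 0.02233 V

0.02233


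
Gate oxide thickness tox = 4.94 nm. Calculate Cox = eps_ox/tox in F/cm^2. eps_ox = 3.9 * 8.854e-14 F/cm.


Step 1: eps_ox = 3.9 * 8.854e-14 = 3.45306e-13 F/cm
Step 2: tox in cm = 4.94 nm * 1e-7 = 4.9400e-07 cm
Step 3: Cox = 3.45306e-13 / 4.9400e-07 = 6.99e-07 F/cm^2

6.99e-07


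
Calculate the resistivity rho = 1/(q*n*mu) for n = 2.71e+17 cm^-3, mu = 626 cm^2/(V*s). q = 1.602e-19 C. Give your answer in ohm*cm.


Step 1: sigma = q * n * mu = 1.602e-19 * 2.71e+17 * 626 = 2.71773e+01 S/cm
Step 2: rho = 1 / sigma = 1 / 2.71773e+01 = 0.0368 ohm*cm

0.0368


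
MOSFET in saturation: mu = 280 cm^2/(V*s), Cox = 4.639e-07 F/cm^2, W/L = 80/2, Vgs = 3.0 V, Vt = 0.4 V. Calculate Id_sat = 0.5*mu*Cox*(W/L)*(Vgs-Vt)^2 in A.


Step 1: Overdrive voltage Vov = Vgs - Vt = 3.0 - 0.4 = 2.6 V
Step 2: W/L = 80/2 = 40
Step 3: Id = 0.5 * 280 * 4.639e-07 * 40 * 2.6^2
Step 4: Id = 1.76e-02 A

1.76e-02


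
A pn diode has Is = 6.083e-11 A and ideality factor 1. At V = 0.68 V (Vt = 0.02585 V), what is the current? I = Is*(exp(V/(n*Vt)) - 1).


Step 1: V/(n*Vt) = 0.68/(1*0.02585) = 26.3056
Step 2: exp(26.3056) = 2.6569e+11
Step 3: I = 6.083e-11 * (2.6569e+11 - 1) = 1.62e+01 A

1.62e+01


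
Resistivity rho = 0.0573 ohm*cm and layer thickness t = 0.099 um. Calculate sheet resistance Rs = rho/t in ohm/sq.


Step 1: Convert thickness to cm: t = 0.099 um = 9.9000e-06 cm
Step 2: Rs = rho / t = 0.0573 / 9.9000e-06
Step 3: Rs = 5787.9 ohm/sq

5787.9


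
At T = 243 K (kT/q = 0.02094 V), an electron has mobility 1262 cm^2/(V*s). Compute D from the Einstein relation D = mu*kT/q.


Step 1: D = mu * (kT/q)
Step 2: D = 1262 * 0.02094
Step 3: D = 26.43 cm^2/s

26.43


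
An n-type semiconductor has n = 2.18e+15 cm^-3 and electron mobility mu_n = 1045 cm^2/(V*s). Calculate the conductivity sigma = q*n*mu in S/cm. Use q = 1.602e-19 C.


Step 1: sigma = q * n * mu
Step 2: sigma = 1.602e-19 * 2.18e+15 * 1045
Step 3: sigma = 3.650e-01 S/cm

3.650e-01


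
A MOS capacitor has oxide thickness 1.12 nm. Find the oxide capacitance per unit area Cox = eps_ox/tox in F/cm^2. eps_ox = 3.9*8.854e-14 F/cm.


Step 1: eps_ox = 3.9 * 8.854e-14 = 3.45306e-13 F/cm
Step 2: tox in cm = 1.12 nm * 1e-7 = 1.1200e-07 cm
Step 3: Cox = 3.45306e-13 / 1.1200e-07 = 3.08e-06 F/cm^2

3.08e-06


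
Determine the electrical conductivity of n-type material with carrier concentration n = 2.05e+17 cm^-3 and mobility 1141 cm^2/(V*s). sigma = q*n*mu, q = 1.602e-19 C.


Step 1: sigma = q * n * mu
Step 2: sigma = 1.602e-19 * 2.05e+17 * 1141
Step 3: sigma = 3.747e+01 S/cm

3.747e+01


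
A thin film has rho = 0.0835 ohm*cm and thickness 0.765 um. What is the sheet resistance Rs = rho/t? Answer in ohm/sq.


Step 1: Convert thickness to cm: t = 0.765 um = 7.6500e-05 cm
Step 2: Rs = rho / t = 0.0835 / 7.6500e-05
Step 3: Rs = 1091.5 ohm/sq

1091.5


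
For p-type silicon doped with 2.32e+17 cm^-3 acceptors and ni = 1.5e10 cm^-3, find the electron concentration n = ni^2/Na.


Step 1: Majority hole concentration p ≈ Na = 2.32e+17 cm^-3
Step 2: n = ni^2 / Na = (1.5e10)^2 / 2.32e+17
Step 3: n = 9.70e+02 cm^-3

9.70e+02


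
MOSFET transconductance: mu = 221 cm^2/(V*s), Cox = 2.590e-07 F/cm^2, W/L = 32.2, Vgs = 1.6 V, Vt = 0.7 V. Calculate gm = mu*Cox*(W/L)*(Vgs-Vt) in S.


Step 1: Vov = Vgs - Vt = 1.6 - 0.7 = 0.9 V
Step 2: gm = mu * Cox * (W/L) * Vov
Step 3: gm = 221 * 2.590e-07 * 32.2 * 0.9 = 1.66e-03 S

1.66e-03


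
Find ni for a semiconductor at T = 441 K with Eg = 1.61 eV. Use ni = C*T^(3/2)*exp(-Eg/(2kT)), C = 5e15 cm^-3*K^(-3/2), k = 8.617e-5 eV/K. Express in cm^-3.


Step 1: Compute kT = 8.617e-5 * 441 = 0.03800097 eV
Step 2: Exponent = -Eg/(2kT) = -1.61/(2*0.03800097) = -21.18367
Step 3: T^(3/2) = 441^1.5 = 9261.00
Step 4: ni = 5e15 * 9261.00 * exp(-21.18367) = 2.92e+10 cm^-3

2.92e+10


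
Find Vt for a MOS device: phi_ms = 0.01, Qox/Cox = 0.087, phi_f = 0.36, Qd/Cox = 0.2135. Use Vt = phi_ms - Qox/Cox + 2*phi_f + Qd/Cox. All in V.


Step 1: Vt = phi_ms - Qox/Cox + 2*phi_f + Qd/Cox
Step 2: Vt = 0.01 - 0.087 + 2*0.36 + 0.2135
Step 3: Vt = 0.01 - 0.087 + 0.72 + 0.2135
Step 4: Vt = 0.8565 V

0.8565


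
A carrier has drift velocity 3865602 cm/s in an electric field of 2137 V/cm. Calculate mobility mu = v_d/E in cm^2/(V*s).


Step 1: mu = v_d / E
Step 2: mu = 3865602 / 2137
Step 3: mu = 1808.89 cm^2/(V*s)

1808.89


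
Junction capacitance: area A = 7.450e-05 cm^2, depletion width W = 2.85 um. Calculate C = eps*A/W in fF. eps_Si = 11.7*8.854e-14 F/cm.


Step 1: eps_Si = 11.7 * 8.854e-14 = 1.035918e-12 F/cm
Step 2: W in cm = 2.85 * 1e-4 = 2.85e-04 cm
Step 3: C = 1.035918e-12 * 7.450e-05 / 2.85e-04 = 2.707926e-13 F
Step 4: C = 270.79 fF

270.79


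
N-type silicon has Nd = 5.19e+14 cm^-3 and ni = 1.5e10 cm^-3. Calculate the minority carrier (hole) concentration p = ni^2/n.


Step 1: Since Nd >> ni, n ≈ Nd = 5.19e+14 cm^-3
Step 2: p = ni^2 / n = (1.5e10)^2 / 5.19e+14
Step 3: p = 2.25e20 / 5.19e+14 = 4.34e+05 cm^-3

4.34e+05


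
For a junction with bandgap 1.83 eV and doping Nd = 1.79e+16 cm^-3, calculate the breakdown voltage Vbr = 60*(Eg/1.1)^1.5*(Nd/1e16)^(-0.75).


Step 1: Eg/1.1 = 1.83/1.1 = 1.663636
Step 2: (Eg/1.1)^1.5 = 1.663636^1.5 = 2.145791
Step 3: (Nd/1e16)^(-0.75) = (1.79)^(-0.75) = 0.646190
Step 4: Vbr = 60 * 2.145791 * 0.646190 = 83.2 V

83.2


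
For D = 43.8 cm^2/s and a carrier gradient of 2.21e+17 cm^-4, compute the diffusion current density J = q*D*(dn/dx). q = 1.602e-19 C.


Step 1: J = q * D * (dn/dx)
Step 2: J = 1.602e-19 * 43.8 * 2.21e+17
Step 3: J = 1.55e+00 A/cm^2

1.55e+00


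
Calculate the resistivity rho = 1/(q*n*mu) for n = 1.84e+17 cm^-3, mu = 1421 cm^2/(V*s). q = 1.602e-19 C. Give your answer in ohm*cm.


Step 1: sigma = q * n * mu = 1.602e-19 * 1.84e+17 * 1421 = 4.18865e+01 S/cm
Step 2: rho = 1 / sigma = 1 / 4.18865e+01 = 0.02387 ohm*cm

0.02387


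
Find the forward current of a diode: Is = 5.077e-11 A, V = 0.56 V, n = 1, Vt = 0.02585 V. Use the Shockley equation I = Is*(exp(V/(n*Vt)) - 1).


Step 1: V/(n*Vt) = 0.56/(1*0.02585) = 21.6634
Step 2: exp(21.6634) = 2.5603e+09
Step 3: I = 5.077e-11 * (2.5603e+09 - 1) = 1.30e-01 A

1.30e-01


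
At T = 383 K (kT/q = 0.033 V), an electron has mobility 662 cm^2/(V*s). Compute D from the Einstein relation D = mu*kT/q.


Step 1: D = mu * (kT/q)
Step 2: D = 662 * 0.033
Step 3: D = 21.85 cm^2/s

21.85


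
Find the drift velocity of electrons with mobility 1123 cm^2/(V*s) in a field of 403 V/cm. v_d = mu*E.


Step 1: v_d = mu * E
Step 2: v_d = 1123 * 403 = 452569
Step 3: v_d = 4.53e+05 cm/s

4.53e+05


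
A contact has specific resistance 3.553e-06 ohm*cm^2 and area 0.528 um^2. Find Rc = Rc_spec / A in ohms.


Step 1: Convert area to cm^2: 0.528 um^2 = 5.2800e-09 cm^2
Step 2: Rc = Rc_spec / A = 3.553e-06 / 5.2800e-09
Step 3: Rc = 6.73e+02 ohms

6.73e+02


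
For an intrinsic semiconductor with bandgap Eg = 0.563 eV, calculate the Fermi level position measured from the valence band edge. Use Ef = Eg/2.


Step 1: For an intrinsic semiconductor, the Fermi level sits at midgap.
Step 2: Ef = Eg / 2 = 0.563 / 2 = 0.2815 eV

0.2815


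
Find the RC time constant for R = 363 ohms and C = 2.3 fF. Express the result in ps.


Step 1: tau = R * C
Step 2: tau = 363 * 2.3 fF = 363 * 2.3e-15 F
Step 3: tau = 8.349e-13 s = 0.8349 ps

0.8349


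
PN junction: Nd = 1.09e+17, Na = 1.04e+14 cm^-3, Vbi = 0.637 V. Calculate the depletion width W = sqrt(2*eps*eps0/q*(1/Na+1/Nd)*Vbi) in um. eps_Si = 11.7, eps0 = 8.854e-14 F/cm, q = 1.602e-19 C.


Step 1: 1/Na + 1/Nd = 1/1.04e+14 + 1/1.09e+17 = 9.62456e-15
Step 2: 2*eps*eps0/q = 2*11.7*8.854e-14/1.602e-19 = 1.293281e+07
Step 3: W^2 = 1.293281e+07 * 9.62456e-15 * 0.637 = 7.92890e-08
Step 4: W = sqrt(7.92890e-08) = 2.816e-04 cm = 2.816 um

2.816


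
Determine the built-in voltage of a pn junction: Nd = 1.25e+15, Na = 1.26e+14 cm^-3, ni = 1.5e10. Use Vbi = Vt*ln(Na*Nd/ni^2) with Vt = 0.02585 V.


Step 1: Compute Na*Nd/ni^2 = 1.26e+14 * 1.25e+15 / (1.5e10)^2 = 7.0000e+08
Step 2: ln(7.0000e+08) = 20.3666
Step 3: Vbi = 0.02585 * 20.3666 = 0.526 V

0.526


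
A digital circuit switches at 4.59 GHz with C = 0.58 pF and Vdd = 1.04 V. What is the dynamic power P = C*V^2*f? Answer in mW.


Step 1: V^2 = 1.04^2 = 1.0816 V^2
Step 2: P = C*V^2*f = 0.58e-12 F * 1.0816 * 4.59e9 Hz
Step 3: P = 2.87943552e-03 W
Step 4: P = 2.879 mW

2.879


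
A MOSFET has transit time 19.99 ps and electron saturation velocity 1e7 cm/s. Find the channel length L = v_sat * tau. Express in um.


Step 1: tau in seconds = 19.99 ps * 1e-12 = 1.9990e-11 s
Step 2: L = v_sat * tau = 1e7 * 1.9990e-11 = 1.9990e-04 cm
Step 3: L in um = 1.9990e-04 * 1e4 = 1.999 um

1.999


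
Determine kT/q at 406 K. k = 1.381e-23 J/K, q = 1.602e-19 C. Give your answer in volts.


Step 1: kT = 1.381e-23 * 406 = 5.60686e-21 J
Step 2: Vt = kT/q = 5.60686e-21 / 1.602e-19
Step 3: Vt = 0.035 V

0.035


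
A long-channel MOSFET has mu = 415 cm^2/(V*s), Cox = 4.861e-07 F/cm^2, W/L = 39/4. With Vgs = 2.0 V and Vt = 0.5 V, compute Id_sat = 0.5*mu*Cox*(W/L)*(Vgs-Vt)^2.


Step 1: Overdrive voltage Vov = Vgs - Vt = 2.0 - 0.5 = 1.5 V
Step 2: W/L = 39/4 = 9.75
Step 3: Id = 0.5 * 415 * 4.861e-07 * 9.75 * 1.5^2
Step 4: Id = 2.21e-03 A

2.21e-03


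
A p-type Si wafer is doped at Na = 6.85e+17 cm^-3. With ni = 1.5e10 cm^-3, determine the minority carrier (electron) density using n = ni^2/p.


Step 1: Majority hole concentration p ≈ Na = 6.85e+17 cm^-3
Step 2: n = ni^2 / Na = (1.5e10)^2 / 6.85e+17
Step 3: n = 3.28e+02 cm^-3

3.28e+02


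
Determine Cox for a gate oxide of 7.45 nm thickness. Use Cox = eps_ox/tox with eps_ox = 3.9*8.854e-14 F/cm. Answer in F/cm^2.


Step 1: eps_ox = 3.9 * 8.854e-14 = 3.45306e-13 F/cm
Step 2: tox in cm = 7.45 nm * 1e-7 = 7.4500e-07 cm
Step 3: Cox = 3.45306e-13 / 7.4500e-07 = 4.63e-07 F/cm^2

4.63e-07


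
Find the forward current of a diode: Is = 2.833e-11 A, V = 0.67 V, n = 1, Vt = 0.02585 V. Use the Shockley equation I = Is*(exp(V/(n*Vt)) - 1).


Step 1: V/(n*Vt) = 0.67/(1*0.02585) = 25.9188
Step 2: exp(25.9188) = 1.8046e+11
Step 3: I = 2.833e-11 * (1.8046e+11 - 1) = 5.11e+00 A

5.11e+00


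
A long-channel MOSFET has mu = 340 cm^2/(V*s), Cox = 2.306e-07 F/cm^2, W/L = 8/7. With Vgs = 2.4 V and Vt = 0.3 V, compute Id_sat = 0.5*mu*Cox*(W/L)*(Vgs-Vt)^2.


Step 1: Overdrive voltage Vov = Vgs - Vt = 2.4 - 0.3 = 2.1 V
Step 2: W/L = 8/7 = 1.14286
Step 3: Id = 0.5 * 340 * 2.306e-07 * 1.14286 * 2.1^2
Step 4: Id = 1.98e-04 A

1.98e-04


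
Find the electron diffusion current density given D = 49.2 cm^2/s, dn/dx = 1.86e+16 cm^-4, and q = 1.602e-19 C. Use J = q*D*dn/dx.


Step 1: J = q * D * (dn/dx)
Step 2: J = 1.602e-19 * 49.2 * 1.86e+16
Step 3: J = 1.47e-01 A/cm^2

1.47e-01


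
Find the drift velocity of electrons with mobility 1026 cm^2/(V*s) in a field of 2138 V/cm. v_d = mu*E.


Step 1: v_d = mu * E
Step 2: v_d = 1026 * 2138 = 2193588
Step 3: v_d = 2.19e+06 cm/s

2.19e+06


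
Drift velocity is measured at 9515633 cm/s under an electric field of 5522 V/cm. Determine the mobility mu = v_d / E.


Step 1: mu = v_d / E
Step 2: mu = 9515633 / 5522
Step 3: mu = 1723.22 cm^2/(V*s)

1723.22


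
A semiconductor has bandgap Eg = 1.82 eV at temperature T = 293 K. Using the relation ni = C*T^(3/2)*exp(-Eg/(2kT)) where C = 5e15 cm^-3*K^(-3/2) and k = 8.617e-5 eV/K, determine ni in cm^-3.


Step 1: Compute kT = 8.617e-5 * 293 = 0.02524781 eV
Step 2: Exponent = -Eg/(2kT) = -1.82/(2*0.02524781) = -36.04273
Step 3: T^(3/2) = 293^1.5 = 5015.35
Step 4: ni = 5e15 * 5015.35 * exp(-36.04273) = 5.57e+03 cm^-3

5.57e+03


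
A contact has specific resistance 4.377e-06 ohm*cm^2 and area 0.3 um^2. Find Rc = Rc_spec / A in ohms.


Step 1: Convert area to cm^2: 0.3 um^2 = 3.0000e-09 cm^2
Step 2: Rc = Rc_spec / A = 4.377e-06 / 3.0000e-09
Step 3: Rc = 1.46e+03 ohms

1.46e+03


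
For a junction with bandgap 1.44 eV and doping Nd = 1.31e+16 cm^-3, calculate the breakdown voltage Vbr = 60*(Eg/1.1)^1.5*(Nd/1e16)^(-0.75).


Step 1: Eg/1.1 = 1.44/1.1 = 1.309091
Step 2: (Eg/1.1)^1.5 = 1.309091^1.5 = 1.497803
Step 3: (Nd/1e16)^(-0.75) = (1.31)^(-0.75) = 0.816670
Step 4: Vbr = 60 * 1.497803 * 0.816670 = 73.4 V

73.4


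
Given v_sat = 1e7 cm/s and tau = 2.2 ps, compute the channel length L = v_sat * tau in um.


Step 1: tau in seconds = 2.2 ps * 1e-12 = 2.2000e-12 s
Step 2: L = v_sat * tau = 1e7 * 2.2000e-12 = 2.2000e-05 cm
Step 3: L in um = 2.2000e-05 * 1e4 = 0.22 um

0.22


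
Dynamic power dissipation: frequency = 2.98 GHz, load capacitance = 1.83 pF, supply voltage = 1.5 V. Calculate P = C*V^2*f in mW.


Step 1: V^2 = 1.5^2 = 2.25 V^2
Step 2: P = C*V^2*f = 1.83e-12 F * 2.25 * 2.98e9 Hz
Step 3: P = 1.227015e-02 W
Step 4: P = 12.27 mW

12.27


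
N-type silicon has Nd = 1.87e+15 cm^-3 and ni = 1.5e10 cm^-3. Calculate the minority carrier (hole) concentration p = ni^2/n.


Step 1: Since Nd >> ni, n ≈ Nd = 1.87e+15 cm^-3
Step 2: p = ni^2 / n = (1.5e10)^2 / 1.87e+15
Step 3: p = 2.25e20 / 1.87e+15 = 1.20e+05 cm^-3

1.20e+05


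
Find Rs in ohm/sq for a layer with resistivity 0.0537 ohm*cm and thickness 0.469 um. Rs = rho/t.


Step 1: Convert thickness to cm: t = 0.469 um = 4.6900e-05 cm
Step 2: Rs = rho / t = 0.0537 / 4.6900e-05
Step 3: Rs = 1145.0 ohm/sq

1145.0


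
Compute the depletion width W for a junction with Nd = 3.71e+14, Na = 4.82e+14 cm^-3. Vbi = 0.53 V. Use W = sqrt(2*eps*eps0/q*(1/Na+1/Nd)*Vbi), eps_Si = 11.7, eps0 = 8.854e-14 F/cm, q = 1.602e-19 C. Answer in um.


Step 1: 1/Na + 1/Nd = 1/4.82e+14 + 1/3.71e+14 = 4.77011e-15
Step 2: 2*eps*eps0/q = 2*11.7*8.854e-14/1.602e-19 = 1.293281e+07
Step 3: W^2 = 1.293281e+07 * 4.77011e-15 * 0.53 = 3.26962e-08
Step 4: W = sqrt(3.26962e-08) = 1.808e-04 cm = 1.808 um

1.808


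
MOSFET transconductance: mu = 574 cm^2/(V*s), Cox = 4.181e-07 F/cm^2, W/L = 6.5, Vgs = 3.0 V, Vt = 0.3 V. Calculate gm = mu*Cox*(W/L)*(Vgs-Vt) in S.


Step 1: Vov = Vgs - Vt = 3.0 - 0.3 = 2.7 V
Step 2: gm = mu * Cox * (W/L) * Vov
Step 3: gm = 574 * 4.181e-07 * 6.5 * 2.7 = 4.21e-03 S

4.21e-03


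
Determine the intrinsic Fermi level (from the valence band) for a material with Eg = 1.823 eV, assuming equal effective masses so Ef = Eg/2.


Step 1: For an intrinsic semiconductor, the Fermi level sits at midgap.
Step 2: Ef = Eg / 2 = 1.823 / 2 = 0.9115 eV

0.9115


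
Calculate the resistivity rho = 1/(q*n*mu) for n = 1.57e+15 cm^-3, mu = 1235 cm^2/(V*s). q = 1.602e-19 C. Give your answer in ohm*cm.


Step 1: sigma = q * n * mu = 1.602e-19 * 1.57e+15 * 1235 = 3.10620e-01 S/cm
Step 2: rho = 1 / sigma = 1 / 3.10620e-01 = 3.219 ohm*cm

3.219


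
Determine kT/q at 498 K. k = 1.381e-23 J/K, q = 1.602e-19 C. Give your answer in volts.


Step 1: kT = 1.381e-23 * 498 = 6.87738e-21 J
Step 2: Vt = kT/q = 6.87738e-21 / 1.602e-19
Step 3: Vt = 0.04293 V

0.04293


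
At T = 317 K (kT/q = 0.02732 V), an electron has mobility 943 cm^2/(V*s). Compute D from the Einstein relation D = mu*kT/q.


Step 1: D = mu * (kT/q)
Step 2: D = 943 * 0.02732
Step 3: D = 25.76 cm^2/s

25.76


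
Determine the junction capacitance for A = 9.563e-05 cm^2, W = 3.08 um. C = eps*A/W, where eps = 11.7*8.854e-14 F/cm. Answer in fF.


Step 1: eps_Si = 11.7 * 8.854e-14 = 1.035918e-12 F/cm
Step 2: W in cm = 3.08 * 1e-4 = 3.08e-04 cm
Step 3: C = 1.035918e-12 * 9.563e-05 / 3.08e-04 = 3.216391e-13 F
Step 4: C = 321.64 fF

321.64


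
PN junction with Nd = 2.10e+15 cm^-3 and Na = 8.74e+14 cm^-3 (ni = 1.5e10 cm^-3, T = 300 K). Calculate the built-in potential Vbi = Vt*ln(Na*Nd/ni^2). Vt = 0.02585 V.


Step 1: Compute Na*Nd/ni^2 = 8.74e+14 * 2.10e+15 / (1.5e10)^2 = 8.1573e+09
Step 2: ln(8.1573e+09) = 22.8222
Step 3: Vbi = 0.02585 * 22.8222 = 0.59 V

0.59


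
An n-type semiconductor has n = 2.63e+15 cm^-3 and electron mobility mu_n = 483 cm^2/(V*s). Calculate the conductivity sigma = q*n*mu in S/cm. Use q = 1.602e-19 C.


Step 1: sigma = q * n * mu
Step 2: sigma = 1.602e-19 * 2.63e+15 * 483
Step 3: sigma = 2.035e-01 S/cm

2.035e-01


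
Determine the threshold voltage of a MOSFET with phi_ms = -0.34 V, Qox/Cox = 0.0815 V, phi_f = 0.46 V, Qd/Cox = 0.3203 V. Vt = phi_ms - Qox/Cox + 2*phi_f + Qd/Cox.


Step 1: Vt = phi_ms - Qox/Cox + 2*phi_f + Qd/Cox
Step 2: Vt = -0.34 - 0.0815 + 2*0.46 + 0.3203
Step 3: Vt = -0.34 - 0.0815 + 0.92 + 0.3203
Step 4: Vt = 0.8188 V

0.8188


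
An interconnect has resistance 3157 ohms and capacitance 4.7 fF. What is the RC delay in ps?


Step 1: tau = R * C
Step 2: tau = 3157 * 4.7 fF = 3157 * 4.7e-15 F
Step 3: tau = 1.48379e-11 s = 14.8379 ps

14.8379


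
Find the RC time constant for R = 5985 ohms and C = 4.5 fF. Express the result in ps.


Step 1: tau = R * C
Step 2: tau = 5985 * 4.5 fF = 5985 * 4.5e-15 F
Step 3: tau = 2.69325e-11 s = 26.9325 ps

26.9325


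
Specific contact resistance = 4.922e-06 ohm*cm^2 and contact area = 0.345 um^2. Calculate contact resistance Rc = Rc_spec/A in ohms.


Step 1: Convert area to cm^2: 0.345 um^2 = 3.4500e-09 cm^2
Step 2: Rc = Rc_spec / A = 4.922e-06 / 3.4500e-09
Step 3: Rc = 1.43e+03 ohms

1.43e+03


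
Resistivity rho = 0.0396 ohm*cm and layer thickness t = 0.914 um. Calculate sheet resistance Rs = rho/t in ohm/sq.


Step 1: Convert thickness to cm: t = 0.914 um = 9.1400e-05 cm
Step 2: Rs = rho / t = 0.0396 / 9.1400e-05
Step 3: Rs = 433.3 ohm/sq

433.3


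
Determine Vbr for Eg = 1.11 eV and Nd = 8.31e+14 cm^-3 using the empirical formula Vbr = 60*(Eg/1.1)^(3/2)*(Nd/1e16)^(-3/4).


Step 1: Eg/1.1 = 1.11/1.1 = 1.009091
Step 2: (Eg/1.1)^1.5 = 1.009091^1.5 = 1.013667
Step 3: (Nd/1e16)^(-0.75) = (0.0831)^(-0.75) = 6.460992
Step 4: Vbr = 60 * 1.013667 * 6.460992 = 393.0 V

393.0


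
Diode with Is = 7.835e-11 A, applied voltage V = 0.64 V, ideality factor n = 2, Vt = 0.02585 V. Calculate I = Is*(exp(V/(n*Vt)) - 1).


Step 1: V/(n*Vt) = 0.64/(2*0.02585) = 12.3791
Step 2: exp(12.3791) = 2.3778e+05
Step 3: I = 7.835e-11 * (2.3778e+05 - 1) = 1.86e-05 A

1.86e-05


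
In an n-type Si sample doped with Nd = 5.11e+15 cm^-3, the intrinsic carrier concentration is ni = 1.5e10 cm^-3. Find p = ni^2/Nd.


Step 1: Since Nd >> ni, n ≈ Nd = 5.11e+15 cm^-3
Step 2: p = ni^2 / n = (1.5e10)^2 / 5.11e+15
Step 3: p = 2.25e20 / 5.11e+15 = 4.40e+04 cm^-3

4.40e+04


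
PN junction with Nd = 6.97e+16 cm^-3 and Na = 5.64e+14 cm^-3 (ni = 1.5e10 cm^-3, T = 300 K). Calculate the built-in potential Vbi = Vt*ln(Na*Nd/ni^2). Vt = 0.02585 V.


Step 1: Compute Na*Nd/ni^2 = 5.64e+14 * 6.97e+16 / (1.5e10)^2 = 1.7471e+11
Step 2: ln(1.7471e+11) = 25.8864
Step 3: Vbi = 0.02585 * 25.8864 = 0.669 V

0.669


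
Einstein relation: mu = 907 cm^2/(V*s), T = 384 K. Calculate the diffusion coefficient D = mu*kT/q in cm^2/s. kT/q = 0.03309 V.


Step 1: D = mu * (kT/q)
Step 2: D = 907 * 0.03309
Step 3: D = 30.01 cm^2/s

30.01


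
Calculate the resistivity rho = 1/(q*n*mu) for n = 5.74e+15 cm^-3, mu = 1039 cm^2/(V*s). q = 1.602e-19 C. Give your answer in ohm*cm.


Step 1: sigma = q * n * mu = 1.602e-19 * 5.74e+15 * 1039 = 9.55410e-01 S/cm
Step 2: rho = 1 / sigma = 1 / 9.55410e-01 = 1.047 ohm*cm

1.047


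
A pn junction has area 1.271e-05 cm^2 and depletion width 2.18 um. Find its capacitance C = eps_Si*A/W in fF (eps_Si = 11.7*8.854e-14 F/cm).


Step 1: eps_Si = 11.7 * 8.854e-14 = 1.035918e-12 F/cm
Step 2: W in cm = 2.18 * 1e-4 = 2.18e-04 cm
Step 3: C = 1.035918e-12 * 1.271e-05 / 2.18e-04 = 6.039687e-14 F
Step 4: C = 60.4 fF

60.4


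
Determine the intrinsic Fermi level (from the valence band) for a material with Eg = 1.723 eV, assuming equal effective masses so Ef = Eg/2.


Step 1: For an intrinsic semiconductor, the Fermi level sits at midgap.
Step 2: Ef = Eg / 2 = 1.723 / 2 = 0.8615 eV

0.8615


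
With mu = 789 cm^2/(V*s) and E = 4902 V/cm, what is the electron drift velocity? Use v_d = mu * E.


Step 1: v_d = mu * E
Step 2: v_d = 789 * 4902 = 3867678
Step 3: v_d = 3.87e+06 cm/s

3.87e+06


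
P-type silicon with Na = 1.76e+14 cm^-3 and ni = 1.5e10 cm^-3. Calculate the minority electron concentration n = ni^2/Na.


Step 1: Majority hole concentration p ≈ Na = 1.76e+14 cm^-3
Step 2: n = ni^2 / Na = (1.5e10)^2 / 1.76e+14
Step 3: n = 1.28e+06 cm^-3

1.28e+06


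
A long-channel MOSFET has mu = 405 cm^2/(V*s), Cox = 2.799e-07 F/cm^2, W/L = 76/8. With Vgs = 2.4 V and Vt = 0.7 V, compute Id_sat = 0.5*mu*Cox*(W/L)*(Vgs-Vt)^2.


Step 1: Overdrive voltage Vov = Vgs - Vt = 2.4 - 0.7 = 1.7 V
Step 2: W/L = 76/8 = 9.5
Step 3: Id = 0.5 * 405 * 2.799e-07 * 9.5 * 1.7^2
Step 4: Id = 1.56e-03 A

1.56e-03


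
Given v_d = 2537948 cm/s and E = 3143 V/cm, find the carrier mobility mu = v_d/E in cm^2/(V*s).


Step 1: mu = v_d / E
Step 2: mu = 2537948 / 3143
Step 3: mu = 807.49 cm^2/(V*s)

807.49


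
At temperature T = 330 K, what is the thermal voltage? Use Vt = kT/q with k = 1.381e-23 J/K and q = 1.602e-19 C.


Step 1: kT = 1.381e-23 * 330 = 4.5573e-21 J
Step 2: Vt = kT/q = 4.5573e-21 / 1.602e-19
Step 3: Vt = 0.02845 V

0.02845


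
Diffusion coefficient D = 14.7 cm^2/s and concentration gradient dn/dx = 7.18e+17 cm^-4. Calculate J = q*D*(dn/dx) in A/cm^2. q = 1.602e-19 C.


Step 1: J = q * D * (dn/dx)
Step 2: J = 1.602e-19 * 14.7 * 7.18e+17
Step 3: J = 1.69e+00 A/cm^2

1.69e+00
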